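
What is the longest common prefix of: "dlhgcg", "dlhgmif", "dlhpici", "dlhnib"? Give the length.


Words: dlhgcg, dlhgmif, dlhpici, dlhnib
  Position 0: all 'd' => match
  Position 1: all 'l' => match
  Position 2: all 'h' => match
  Position 3: ('g', 'g', 'p', 'n') => mismatch, stop
LCP = "dlh" (length 3)

3


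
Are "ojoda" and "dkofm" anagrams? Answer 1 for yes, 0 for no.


Strings: "ojoda", "dkofm"
Sorted first:  adjoo
Sorted second: dfkmo
Differ at position 0: 'a' vs 'd' => not anagrams

0


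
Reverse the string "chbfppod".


Input: chbfppod
Reading characters right to left:
  Position 7: 'd'
  Position 6: 'o'
  Position 5: 'p'
  Position 4: 'p'
  Position 3: 'f'
  Position 2: 'b'
  Position 1: 'h'
  Position 0: 'c'
Reversed: doppfbhc

doppfbhc


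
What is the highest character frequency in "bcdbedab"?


Input: bcdbedab
Character counts:
  'a': 1
  'b': 3
  'c': 1
  'd': 2
  'e': 1
Maximum frequency: 3

3


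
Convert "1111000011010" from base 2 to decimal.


Input: "1111000011010" in base 2
Positional expansion:
  Digit '1' (value 1) x 2^12 = 4096
  Digit '1' (value 1) x 2^11 = 2048
  Digit '1' (value 1) x 2^10 = 1024
  Digit '1' (value 1) x 2^9 = 512
  Digit '0' (value 0) x 2^8 = 0
  Digit '0' (value 0) x 2^7 = 0
  Digit '0' (value 0) x 2^6 = 0
  Digit '0' (value 0) x 2^5 = 0
  Digit '1' (value 1) x 2^4 = 16
  Digit '1' (value 1) x 2^3 = 8
  Digit '0' (value 0) x 2^2 = 0
  Digit '1' (value 1) x 2^1 = 2
  Digit '0' (value 0) x 2^0 = 0
Sum = 7706

7706


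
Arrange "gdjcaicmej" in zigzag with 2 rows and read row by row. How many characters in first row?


Zigzag "gdjcaicmej" into 2 rows:
Placing characters:
  'g' => row 0
  'd' => row 1
  'j' => row 0
  'c' => row 1
  'a' => row 0
  'i' => row 1
  'c' => row 0
  'm' => row 1
  'e' => row 0
  'j' => row 1
Rows:
  Row 0: "gjace"
  Row 1: "dcimj"
First row length: 5

5


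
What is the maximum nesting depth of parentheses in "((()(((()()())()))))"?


Input: "((()(((()()())()))))"
Tracking depth:
  Position 0 '(': depth becomes 1
  Position 1 '(': depth becomes 2
  Position 2 '(': depth becomes 3
  Position 3 ')': depth becomes 2
  Position 4 '(': depth becomes 3
  Position 5 '(': depth becomes 4
  Position 6 '(': depth becomes 5
  Position 7 '(': depth becomes 6
  Position 8 ')': depth becomes 5
  Position 9 '(': depth becomes 6
  Position 10 ')': depth becomes 5
  Position 11 '(': depth becomes 6
  Position 12 ')': depth becomes 5
  Position 13 ')': depth becomes 4
  Position 14 '(': depth becomes 5
  Position 15 ')': depth becomes 4
  Position 16 ')': depth becomes 3
  Position 17 ')': depth becomes 2
  Position 18 ')': depth becomes 1
  Position 19 ')': depth becomes 0
Maximum depth reached: 6

6


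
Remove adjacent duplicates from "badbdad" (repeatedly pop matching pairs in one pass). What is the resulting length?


Input: badbdad
Stack-based adjacent duplicate removal:
  Read 'b': push. Stack: b
  Read 'a': push. Stack: ba
  Read 'd': push. Stack: bad
  Read 'b': push. Stack: badb
  Read 'd': push. Stack: badbd
  Read 'a': push. Stack: badbda
  Read 'd': push. Stack: badbdad
Final stack: "badbdad" (length 7)

7


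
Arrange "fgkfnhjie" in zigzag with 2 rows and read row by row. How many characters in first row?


Zigzag "fgkfnhjie" into 2 rows:
Placing characters:
  'f' => row 0
  'g' => row 1
  'k' => row 0
  'f' => row 1
  'n' => row 0
  'h' => row 1
  'j' => row 0
  'i' => row 1
  'e' => row 0
Rows:
  Row 0: "fknje"
  Row 1: "gfhi"
First row length: 5

5


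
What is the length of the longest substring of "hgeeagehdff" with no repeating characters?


Input: "hgeeagehdff"
Sliding window (track last position of each char):
  Position 0 ('h'): window [0,0] length 1 -- new best
  Position 1 ('g'): window [0,1] length 2 -- new best
  Position 2 ('e'): window [0,2] length 3 -- new best
  Position 3 ('e'): repeat (last at 2), move window start to 3
  Position 3 ('e'): window [3,3] length 1
  Position 4 ('a'): window [3,4] length 2
  Position 5 ('g'): window [3,5] length 3
  Position 6 ('e'): repeat (last at 3), move window start to 4
  Position 6 ('e'): window [4,6] length 3
  Position 7 ('h'): window [4,7] length 4 -- new best
  Position 8 ('d'): window [4,8] length 5 -- new best
  Position 9 ('f'): window [4,9] length 6 -- new best
  Position 10 ('f'): repeat (last at 9), move window start to 10
  Position 10 ('f'): window [10,10] length 1
Longest substring with no repeats: "agehdf" with length 6

6


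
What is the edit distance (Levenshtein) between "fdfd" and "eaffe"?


Computing edit distance: "fdfd" -> "eaffe"
DP table:
           e    a    f    f    e
      0    1    2    3    4    5
  f   1    1    2    2    3    4
  d   2    2    2    3    3    4
  f   3    3    3    2    3    4
  d   4    4    4    3    3    4
Edit distance = dp[4][5] = 4

4


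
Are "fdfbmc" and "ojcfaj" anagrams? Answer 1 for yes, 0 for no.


Strings: "fdfbmc", "ojcfaj"
Sorted first:  bcdffm
Sorted second: acfjjo
Differ at position 0: 'b' vs 'a' => not anagrams

0


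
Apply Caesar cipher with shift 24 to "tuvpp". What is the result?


Caesar cipher: shift "tuvpp" by 24
  't' (pos 19) + 24 = pos 17 = 'r'
  'u' (pos 20) + 24 = pos 18 = 's'
  'v' (pos 21) + 24 = pos 19 = 't'
  'p' (pos 15) + 24 = pos 13 = 'n'
  'p' (pos 15) + 24 = pos 13 = 'n'
Result: rstnn

rstnn


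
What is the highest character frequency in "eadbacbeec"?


Input: eadbacbeec
Character counts:
  'a': 2
  'b': 2
  'c': 2
  'd': 1
  'e': 3
Maximum frequency: 3

3


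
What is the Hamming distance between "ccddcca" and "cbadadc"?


Comparing "ccddcca" and "cbadadc" position by position:
  Position 0: 'c' vs 'c' => same
  Position 1: 'c' vs 'b' => differ
  Position 2: 'd' vs 'a' => differ
  Position 3: 'd' vs 'd' => same
  Position 4: 'c' vs 'a' => differ
  Position 5: 'c' vs 'd' => differ
  Position 6: 'a' vs 'c' => differ
Total differences (Hamming distance): 5

5


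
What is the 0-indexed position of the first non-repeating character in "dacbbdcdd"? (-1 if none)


Input: dacbbdcdd
Character frequencies:
  'a': 1
  'b': 2
  'c': 2
  'd': 4
Scanning left to right for freq == 1:
  Position 0 ('d'): freq=4, skip
  Position 1 ('a'): unique! => answer = 1

1


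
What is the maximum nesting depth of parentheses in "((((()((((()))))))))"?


Input: "((((()((((()))))))))"
Tracking depth:
  Position 0 '(': depth becomes 1
  Position 1 '(': depth becomes 2
  Position 2 '(': depth becomes 3
  Position 3 '(': depth becomes 4
  Position 4 '(': depth becomes 5
  Position 5 ')': depth becomes 4
  Position 6 '(': depth becomes 5
  Position 7 '(': depth becomes 6
  Position 8 '(': depth becomes 7
  Position 9 '(': depth becomes 8
  Position 10 '(': depth becomes 9
  Position 11 ')': depth becomes 8
  Position 12 ')': depth becomes 7
  Position 13 ')': depth becomes 6
  Position 14 ')': depth becomes 5
  Position 15 ')': depth becomes 4
  Position 16 ')': depth becomes 3
  Position 17 ')': depth becomes 2
  Position 18 ')': depth becomes 1
  Position 19 ')': depth becomes 0
Maximum depth reached: 9

9


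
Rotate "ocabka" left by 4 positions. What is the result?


Input: "ocabka", rotate left by 4
First 4 characters: "ocab"
Remaining characters: "ka"
Concatenate remaining + first: "ka" + "ocab" = "kaocab"

kaocab


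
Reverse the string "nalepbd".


Input: nalepbd
Reading characters right to left:
  Position 6: 'd'
  Position 5: 'b'
  Position 4: 'p'
  Position 3: 'e'
  Position 2: 'l'
  Position 1: 'a'
  Position 0: 'n'
Reversed: dbpelan

dbpelan


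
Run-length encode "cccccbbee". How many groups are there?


Input: cccccbbee
Scanning for consecutive runs:
  Group 1: 'c' x 5 (positions 0-4)
  Group 2: 'b' x 2 (positions 5-6)
  Group 3: 'e' x 2 (positions 7-8)
Total groups: 3

3


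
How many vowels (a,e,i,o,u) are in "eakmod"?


Input: eakmod
Checking each character:
  'e' at position 0: vowel (running total: 1)
  'a' at position 1: vowel (running total: 2)
  'k' at position 2: consonant
  'm' at position 3: consonant
  'o' at position 4: vowel (running total: 3)
  'd' at position 5: consonant
Total vowels: 3

3


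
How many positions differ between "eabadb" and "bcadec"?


Comparing "eabadb" and "bcadec" position by position:
  Position 0: 'e' vs 'b' => DIFFER
  Position 1: 'a' vs 'c' => DIFFER
  Position 2: 'b' vs 'a' => DIFFER
  Position 3: 'a' vs 'd' => DIFFER
  Position 4: 'd' vs 'e' => DIFFER
  Position 5: 'b' vs 'c' => DIFFER
Positions that differ: 6

6


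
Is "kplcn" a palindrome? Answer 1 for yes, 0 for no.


Input: kplcn
Reversed: nclpk
  Compare pos 0 ('k') with pos 4 ('n'): MISMATCH
  Compare pos 1 ('p') with pos 3 ('c'): MISMATCH
Result: not a palindrome

0


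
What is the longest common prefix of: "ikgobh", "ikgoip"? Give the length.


Words: ikgobh, ikgoip
  Position 0: all 'i' => match
  Position 1: all 'k' => match
  Position 2: all 'g' => match
  Position 3: all 'o' => match
  Position 4: ('b', 'i') => mismatch, stop
LCP = "ikgo" (length 4)

4


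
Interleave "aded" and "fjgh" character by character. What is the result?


Interleaving "aded" and "fjgh":
  Position 0: 'a' from first, 'f' from second => "af"
  Position 1: 'd' from first, 'j' from second => "dj"
  Position 2: 'e' from first, 'g' from second => "eg"
  Position 3: 'd' from first, 'h' from second => "dh"
Result: afdjegdh

afdjegdh


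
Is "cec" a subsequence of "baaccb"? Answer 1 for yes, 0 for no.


Check if "cec" is a subsequence of "baaccb"
Greedy scan:
  Position 0 ('b'): no match needed
  Position 1 ('a'): no match needed
  Position 2 ('a'): no match needed
  Position 3 ('c'): matches sub[0] = 'c'
  Position 4 ('c'): no match needed
  Position 5 ('b'): no match needed
Only matched 1/3 characters => not a subsequence

0


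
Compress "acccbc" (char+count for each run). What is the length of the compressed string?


Input: acccbc
Runs:
  'a' x 1 => "a1"
  'c' x 3 => "c3"
  'b' x 1 => "b1"
  'c' x 1 => "c1"
Compressed: "a1c3b1c1"
Compressed length: 8

8


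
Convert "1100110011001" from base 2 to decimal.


Input: "1100110011001" in base 2
Positional expansion:
  Digit '1' (value 1) x 2^12 = 4096
  Digit '1' (value 1) x 2^11 = 2048
  Digit '0' (value 0) x 2^10 = 0
  Digit '0' (value 0) x 2^9 = 0
  Digit '1' (value 1) x 2^8 = 256
  Digit '1' (value 1) x 2^7 = 128
  Digit '0' (value 0) x 2^6 = 0
  Digit '0' (value 0) x 2^5 = 0
  Digit '1' (value 1) x 2^4 = 16
  Digit '1' (value 1) x 2^3 = 8
  Digit '0' (value 0) x 2^2 = 0
  Digit '0' (value 0) x 2^1 = 0
  Digit '1' (value 1) x 2^0 = 1
Sum = 6553

6553


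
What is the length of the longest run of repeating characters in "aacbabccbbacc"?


Input: "aacbabccbbacc"
Scanning for longest run:
  Position 1 ('a'): continues run of 'a', length=2
  Position 2 ('c'): new char, reset run to 1
  Position 3 ('b'): new char, reset run to 1
  Position 4 ('a'): new char, reset run to 1
  Position 5 ('b'): new char, reset run to 1
  Position 6 ('c'): new char, reset run to 1
  Position 7 ('c'): continues run of 'c', length=2
  Position 8 ('b'): new char, reset run to 1
  Position 9 ('b'): continues run of 'b', length=2
  Position 10 ('a'): new char, reset run to 1
  Position 11 ('c'): new char, reset run to 1
  Position 12 ('c'): continues run of 'c', length=2
Longest run: 'a' with length 2

2


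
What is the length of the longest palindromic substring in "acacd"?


Input: "acacd"
Checking substrings for palindromes:
  [0:3] "aca" (len 3) => palindrome
  [1:4] "cac" (len 3) => palindrome
Longest palindromic substring: "aca" with length 3

3


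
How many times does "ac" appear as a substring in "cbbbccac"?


Searching for "ac" in "cbbbccac"
Scanning each position:
  Position 0: "cb" => no
  Position 1: "bb" => no
  Position 2: "bb" => no
  Position 3: "bc" => no
  Position 4: "cc" => no
  Position 5: "ca" => no
  Position 6: "ac" => MATCH
Total occurrences: 1

1


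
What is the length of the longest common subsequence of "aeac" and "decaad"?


LCS of "aeac" and "decaad"
DP table:
           d    e    c    a    a    d
      0    0    0    0    0    0    0
  a   0    0    0    0    1    1    1
  e   0    0    1    1    1    1    1
  a   0    0    1    1    2    2    2
  c   0    0    1    2    2    2    2
LCS length = dp[4][6] = 2

2


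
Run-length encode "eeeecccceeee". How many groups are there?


Input: eeeecccceeee
Scanning for consecutive runs:
  Group 1: 'e' x 4 (positions 0-3)
  Group 2: 'c' x 4 (positions 4-7)
  Group 3: 'e' x 4 (positions 8-11)
Total groups: 3

3


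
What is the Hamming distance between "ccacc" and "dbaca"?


Comparing "ccacc" and "dbaca" position by position:
  Position 0: 'c' vs 'd' => differ
  Position 1: 'c' vs 'b' => differ
  Position 2: 'a' vs 'a' => same
  Position 3: 'c' vs 'c' => same
  Position 4: 'c' vs 'a' => differ
Total differences (Hamming distance): 3

3


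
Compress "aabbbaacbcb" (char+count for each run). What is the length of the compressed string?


Input: aabbbaacbcb
Runs:
  'a' x 2 => "a2"
  'b' x 3 => "b3"
  'a' x 2 => "a2"
  'c' x 1 => "c1"
  'b' x 1 => "b1"
  'c' x 1 => "c1"
  'b' x 1 => "b1"
Compressed: "a2b3a2c1b1c1b1"
Compressed length: 14

14


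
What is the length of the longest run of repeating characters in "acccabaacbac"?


Input: "acccabaacbac"
Scanning for longest run:
  Position 1 ('c'): new char, reset run to 1
  Position 2 ('c'): continues run of 'c', length=2
  Position 3 ('c'): continues run of 'c', length=3
  Position 4 ('a'): new char, reset run to 1
  Position 5 ('b'): new char, reset run to 1
  Position 6 ('a'): new char, reset run to 1
  Position 7 ('a'): continues run of 'a', length=2
  Position 8 ('c'): new char, reset run to 1
  Position 9 ('b'): new char, reset run to 1
  Position 10 ('a'): new char, reset run to 1
  Position 11 ('c'): new char, reset run to 1
Longest run: 'c' with length 3

3


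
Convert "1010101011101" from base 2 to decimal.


Input: "1010101011101" in base 2
Positional expansion:
  Digit '1' (value 1) x 2^12 = 4096
  Digit '0' (value 0) x 2^11 = 0
  Digit '1' (value 1) x 2^10 = 1024
  Digit '0' (value 0) x 2^9 = 0
  Digit '1' (value 1) x 2^8 = 256
  Digit '0' (value 0) x 2^7 = 0
  Digit '1' (value 1) x 2^6 = 64
  Digit '0' (value 0) x 2^5 = 0
  Digit '1' (value 1) x 2^4 = 16
  Digit '1' (value 1) x 2^3 = 8
  Digit '1' (value 1) x 2^2 = 4
  Digit '0' (value 0) x 2^1 = 0
  Digit '1' (value 1) x 2^0 = 1
Sum = 5469

5469


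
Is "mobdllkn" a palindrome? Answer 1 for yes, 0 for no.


Input: mobdllkn
Reversed: nklldbom
  Compare pos 0 ('m') with pos 7 ('n'): MISMATCH
  Compare pos 1 ('o') with pos 6 ('k'): MISMATCH
  Compare pos 2 ('b') with pos 5 ('l'): MISMATCH
  Compare pos 3 ('d') with pos 4 ('l'): MISMATCH
Result: not a palindrome

0


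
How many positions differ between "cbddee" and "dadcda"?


Comparing "cbddee" and "dadcda" position by position:
  Position 0: 'c' vs 'd' => DIFFER
  Position 1: 'b' vs 'a' => DIFFER
  Position 2: 'd' vs 'd' => same
  Position 3: 'd' vs 'c' => DIFFER
  Position 4: 'e' vs 'd' => DIFFER
  Position 5: 'e' vs 'a' => DIFFER
Positions that differ: 5

5


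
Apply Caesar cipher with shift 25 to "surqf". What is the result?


Caesar cipher: shift "surqf" by 25
  's' (pos 18) + 25 = pos 17 = 'r'
  'u' (pos 20) + 25 = pos 19 = 't'
  'r' (pos 17) + 25 = pos 16 = 'q'
  'q' (pos 16) + 25 = pos 15 = 'p'
  'f' (pos 5) + 25 = pos 4 = 'e'
Result: rtqpe

rtqpe


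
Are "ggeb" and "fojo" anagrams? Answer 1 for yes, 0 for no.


Strings: "ggeb", "fojo"
Sorted first:  begg
Sorted second: fjoo
Differ at position 0: 'b' vs 'f' => not anagrams

0


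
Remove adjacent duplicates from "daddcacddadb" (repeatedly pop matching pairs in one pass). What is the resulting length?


Input: daddcacddadb
Stack-based adjacent duplicate removal:
  Read 'd': push. Stack: d
  Read 'a': push. Stack: da
  Read 'd': push. Stack: dad
  Read 'd': matches stack top 'd' => pop. Stack: da
  Read 'c': push. Stack: dac
  Read 'a': push. Stack: daca
  Read 'c': push. Stack: dacac
  Read 'd': push. Stack: dacacd
  Read 'd': matches stack top 'd' => pop. Stack: dacac
  Read 'a': push. Stack: dacaca
  Read 'd': push. Stack: dacacad
  Read 'b': push. Stack: dacacadb
Final stack: "dacacadb" (length 8)

8


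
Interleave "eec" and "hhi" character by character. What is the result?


Interleaving "eec" and "hhi":
  Position 0: 'e' from first, 'h' from second => "eh"
  Position 1: 'e' from first, 'h' from second => "eh"
  Position 2: 'c' from first, 'i' from second => "ci"
Result: ehehci

ehehci


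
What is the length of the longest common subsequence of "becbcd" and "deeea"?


LCS of "becbcd" and "deeea"
DP table:
           d    e    e    e    a
      0    0    0    0    0    0
  b   0    0    0    0    0    0
  e   0    0    1    1    1    1
  c   0    0    1    1    1    1
  b   0    0    1    1    1    1
  c   0    0    1    1    1    1
  d   0    1    1    1    1    1
LCS length = dp[6][5] = 1

1


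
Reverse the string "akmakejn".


Input: akmakejn
Reading characters right to left:
  Position 7: 'n'
  Position 6: 'j'
  Position 5: 'e'
  Position 4: 'k'
  Position 3: 'a'
  Position 2: 'm'
  Position 1: 'k'
  Position 0: 'a'
Reversed: njekamka

njekamka


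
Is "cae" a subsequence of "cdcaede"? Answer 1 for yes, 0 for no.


Check if "cae" is a subsequence of "cdcaede"
Greedy scan:
  Position 0 ('c'): matches sub[0] = 'c'
  Position 1 ('d'): no match needed
  Position 2 ('c'): no match needed
  Position 3 ('a'): matches sub[1] = 'a'
  Position 4 ('e'): matches sub[2] = 'e'
  Position 5 ('d'): no match needed
  Position 6 ('e'): no match needed
All 3 characters matched => is a subsequence

1


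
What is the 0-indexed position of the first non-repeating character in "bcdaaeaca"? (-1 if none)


Input: bcdaaeaca
Character frequencies:
  'a': 4
  'b': 1
  'c': 2
  'd': 1
  'e': 1
Scanning left to right for freq == 1:
  Position 0 ('b'): unique! => answer = 0

0


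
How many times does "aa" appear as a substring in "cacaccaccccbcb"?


Searching for "aa" in "cacaccaccccbcb"
Scanning each position:
  Position 0: "ca" => no
  Position 1: "ac" => no
  Position 2: "ca" => no
  Position 3: "ac" => no
  Position 4: "cc" => no
  Position 5: "ca" => no
  Position 6: "ac" => no
  Position 7: "cc" => no
  Position 8: "cc" => no
  Position 9: "cc" => no
  Position 10: "cb" => no
  Position 11: "bc" => no
  Position 12: "cb" => no
Total occurrences: 0

0


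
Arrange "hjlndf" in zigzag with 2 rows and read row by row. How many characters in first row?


Zigzag "hjlndf" into 2 rows:
Placing characters:
  'h' => row 0
  'j' => row 1
  'l' => row 0
  'n' => row 1
  'd' => row 0
  'f' => row 1
Rows:
  Row 0: "hld"
  Row 1: "jnf"
First row length: 3

3


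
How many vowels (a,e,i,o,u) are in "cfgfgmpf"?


Input: cfgfgmpf
Checking each character:
  'c' at position 0: consonant
  'f' at position 1: consonant
  'g' at position 2: consonant
  'f' at position 3: consonant
  'g' at position 4: consonant
  'm' at position 5: consonant
  'p' at position 6: consonant
  'f' at position 7: consonant
Total vowels: 0

0


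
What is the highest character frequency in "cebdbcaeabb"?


Input: cebdbcaeabb
Character counts:
  'a': 2
  'b': 4
  'c': 2
  'd': 1
  'e': 2
Maximum frequency: 4

4


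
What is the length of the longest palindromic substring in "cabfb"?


Input: "cabfb"
Checking substrings for palindromes:
  [2:5] "bfb" (len 3) => palindrome
Longest palindromic substring: "bfb" with length 3

3


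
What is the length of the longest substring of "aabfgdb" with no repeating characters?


Input: "aabfgdb"
Sliding window (track last position of each char):
  Position 0 ('a'): window [0,0] length 1 -- new best
  Position 1 ('a'): repeat (last at 0), move window start to 1
  Position 1 ('a'): window [1,1] length 1
  Position 2 ('b'): window [1,2] length 2 -- new best
  Position 3 ('f'): window [1,3] length 3 -- new best
  Position 4 ('g'): window [1,4] length 4 -- new best
  Position 5 ('d'): window [1,5] length 5 -- new best
  Position 6 ('b'): repeat (last at 2), move window start to 3
  Position 6 ('b'): window [3,6] length 4
Longest substring with no repeats: "abfgd" with length 5

5


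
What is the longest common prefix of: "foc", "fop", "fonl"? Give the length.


Words: foc, fop, fonl
  Position 0: all 'f' => match
  Position 1: all 'o' => match
  Position 2: ('c', 'p', 'n') => mismatch, stop
LCP = "fo" (length 2)

2


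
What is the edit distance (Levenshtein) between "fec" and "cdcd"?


Computing edit distance: "fec" -> "cdcd"
DP table:
           c    d    c    d
      0    1    2    3    4
  f   1    1    2    3    4
  e   2    2    2    3    4
  c   3    2    3    2    3
Edit distance = dp[3][4] = 3

3


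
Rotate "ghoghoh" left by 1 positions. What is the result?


Input: "ghoghoh", rotate left by 1
First 1 characters: "g"
Remaining characters: "hoghoh"
Concatenate remaining + first: "hoghoh" + "g" = "hoghohg"

hoghohg


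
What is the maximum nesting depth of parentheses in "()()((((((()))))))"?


Input: "()()((((((()))))))"
Tracking depth:
  Position 0 '(': depth becomes 1
  Position 1 ')': depth becomes 0
  Position 2 '(': depth becomes 1
  Position 3 ')': depth becomes 0
  Position 4 '(': depth becomes 1
  Position 5 '(': depth becomes 2
  Position 6 '(': depth becomes 3
  Position 7 '(': depth becomes 4
  Position 8 '(': depth becomes 5
  Position 9 '(': depth becomes 6
  Position 10 '(': depth becomes 7
  Position 11 ')': depth becomes 6
  Position 12 ')': depth becomes 5
  Position 13 ')': depth becomes 4
  Position 14 ')': depth becomes 3
  Position 15 ')': depth becomes 2
  Position 16 ')': depth becomes 1
  Position 17 ')': depth becomes 0
Maximum depth reached: 7

7


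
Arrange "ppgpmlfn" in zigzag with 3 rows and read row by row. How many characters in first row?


Zigzag "ppgpmlfn" into 3 rows:
Placing characters:
  'p' => row 0
  'p' => row 1
  'g' => row 2
  'p' => row 1
  'm' => row 0
  'l' => row 1
  'f' => row 2
  'n' => row 1
Rows:
  Row 0: "pm"
  Row 1: "ppln"
  Row 2: "gf"
First row length: 2

2


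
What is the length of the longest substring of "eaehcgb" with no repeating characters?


Input: "eaehcgb"
Sliding window (track last position of each char):
  Position 0 ('e'): window [0,0] length 1 -- new best
  Position 1 ('a'): window [0,1] length 2 -- new best
  Position 2 ('e'): repeat (last at 0), move window start to 1
  Position 2 ('e'): window [1,2] length 2
  Position 3 ('h'): window [1,3] length 3 -- new best
  Position 4 ('c'): window [1,4] length 4 -- new best
  Position 5 ('g'): window [1,5] length 5 -- new best
  Position 6 ('b'): window [1,6] length 6 -- new best
Longest substring with no repeats: "aehcgb" with length 6

6


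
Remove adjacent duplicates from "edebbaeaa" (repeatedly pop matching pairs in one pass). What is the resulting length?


Input: edebbaeaa
Stack-based adjacent duplicate removal:
  Read 'e': push. Stack: e
  Read 'd': push. Stack: ed
  Read 'e': push. Stack: ede
  Read 'b': push. Stack: edeb
  Read 'b': matches stack top 'b' => pop. Stack: ede
  Read 'a': push. Stack: edea
  Read 'e': push. Stack: edeae
  Read 'a': push. Stack: edeaea
  Read 'a': matches stack top 'a' => pop. Stack: edeae
Final stack: "edeae" (length 5)

5


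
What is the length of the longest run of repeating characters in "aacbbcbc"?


Input: "aacbbcbc"
Scanning for longest run:
  Position 1 ('a'): continues run of 'a', length=2
  Position 2 ('c'): new char, reset run to 1
  Position 3 ('b'): new char, reset run to 1
  Position 4 ('b'): continues run of 'b', length=2
  Position 5 ('c'): new char, reset run to 1
  Position 6 ('b'): new char, reset run to 1
  Position 7 ('c'): new char, reset run to 1
Longest run: 'a' with length 2

2


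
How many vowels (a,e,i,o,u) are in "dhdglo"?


Input: dhdglo
Checking each character:
  'd' at position 0: consonant
  'h' at position 1: consonant
  'd' at position 2: consonant
  'g' at position 3: consonant
  'l' at position 4: consonant
  'o' at position 5: vowel (running total: 1)
Total vowels: 1

1


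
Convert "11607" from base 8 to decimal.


Input: "11607" in base 8
Positional expansion:
  Digit '1' (value 1) x 8^4 = 4096
  Digit '1' (value 1) x 8^3 = 512
  Digit '6' (value 6) x 8^2 = 384
  Digit '0' (value 0) x 8^1 = 0
  Digit '7' (value 7) x 8^0 = 7
Sum = 4999

4999


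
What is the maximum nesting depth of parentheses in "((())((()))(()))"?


Input: "((())((()))(()))"
Tracking depth:
  Position 0 '(': depth becomes 1
  Position 1 '(': depth becomes 2
  Position 2 '(': depth becomes 3
  Position 3 ')': depth becomes 2
  Position 4 ')': depth becomes 1
  Position 5 '(': depth becomes 2
  Position 6 '(': depth becomes 3
  Position 7 '(': depth becomes 4
  Position 8 ')': depth becomes 3
  Position 9 ')': depth becomes 2
  Position 10 ')': depth becomes 1
  Position 11 '(': depth becomes 2
  Position 12 '(': depth becomes 3
  Position 13 ')': depth becomes 2
  Position 14 ')': depth becomes 1
  Position 15 ')': depth becomes 0
Maximum depth reached: 4

4


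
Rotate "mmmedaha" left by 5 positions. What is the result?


Input: "mmmedaha", rotate left by 5
First 5 characters: "mmmed"
Remaining characters: "aha"
Concatenate remaining + first: "aha" + "mmmed" = "ahammmed"

ahammmed


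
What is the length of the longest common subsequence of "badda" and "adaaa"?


LCS of "badda" and "adaaa"
DP table:
           a    d    a    a    a
      0    0    0    0    0    0
  b   0    0    0    0    0    0
  a   0    1    1    1    1    1
  d   0    1    2    2    2    2
  d   0    1    2    2    2    2
  a   0    1    2    3    3    3
LCS length = dp[5][5] = 3

3


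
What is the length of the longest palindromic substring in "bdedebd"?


Input: "bdedebd"
Checking substrings for palindromes:
  [1:4] "ded" (len 3) => palindrome
  [2:5] "ede" (len 3) => palindrome
Longest palindromic substring: "ded" with length 3

3


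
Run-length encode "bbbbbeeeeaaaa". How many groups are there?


Input: bbbbbeeeeaaaa
Scanning for consecutive runs:
  Group 1: 'b' x 5 (positions 0-4)
  Group 2: 'e' x 4 (positions 5-8)
  Group 3: 'a' x 4 (positions 9-12)
Total groups: 3

3


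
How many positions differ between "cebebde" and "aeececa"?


Comparing "cebebde" and "aeececa" position by position:
  Position 0: 'c' vs 'a' => DIFFER
  Position 1: 'e' vs 'e' => same
  Position 2: 'b' vs 'e' => DIFFER
  Position 3: 'e' vs 'c' => DIFFER
  Position 4: 'b' vs 'e' => DIFFER
  Position 5: 'd' vs 'c' => DIFFER
  Position 6: 'e' vs 'a' => DIFFER
Positions that differ: 6

6


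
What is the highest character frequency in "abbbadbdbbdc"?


Input: abbbadbdbbdc
Character counts:
  'a': 2
  'b': 6
  'c': 1
  'd': 3
Maximum frequency: 6

6


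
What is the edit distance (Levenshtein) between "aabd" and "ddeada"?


Computing edit distance: "aabd" -> "ddeada"
DP table:
           d    d    e    a    d    a
      0    1    2    3    4    5    6
  a   1    1    2    3    3    4    5
  a   2    2    2    3    3    4    4
  b   3    3    3    3    4    4    5
  d   4    3    3    4    4    4    5
Edit distance = dp[4][6] = 5

5


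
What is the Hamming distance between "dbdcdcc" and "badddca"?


Comparing "dbdcdcc" and "badddca" position by position:
  Position 0: 'd' vs 'b' => differ
  Position 1: 'b' vs 'a' => differ
  Position 2: 'd' vs 'd' => same
  Position 3: 'c' vs 'd' => differ
  Position 4: 'd' vs 'd' => same
  Position 5: 'c' vs 'c' => same
  Position 6: 'c' vs 'a' => differ
Total differences (Hamming distance): 4

4


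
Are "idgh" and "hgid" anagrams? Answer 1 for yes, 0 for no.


Strings: "idgh", "hgid"
Sorted first:  dghi
Sorted second: dghi
Sorted forms match => anagrams

1


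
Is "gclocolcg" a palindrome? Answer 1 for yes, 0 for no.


Input: gclocolcg
Reversed: gclocolcg
  Compare pos 0 ('g') with pos 8 ('g'): match
  Compare pos 1 ('c') with pos 7 ('c'): match
  Compare pos 2 ('l') with pos 6 ('l'): match
  Compare pos 3 ('o') with pos 5 ('o'): match
Result: palindrome

1


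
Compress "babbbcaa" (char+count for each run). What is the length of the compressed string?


Input: babbbcaa
Runs:
  'b' x 1 => "b1"
  'a' x 1 => "a1"
  'b' x 3 => "b3"
  'c' x 1 => "c1"
  'a' x 2 => "a2"
Compressed: "b1a1b3c1a2"
Compressed length: 10

10


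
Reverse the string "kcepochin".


Input: kcepochin
Reading characters right to left:
  Position 8: 'n'
  Position 7: 'i'
  Position 6: 'h'
  Position 5: 'c'
  Position 4: 'o'
  Position 3: 'p'
  Position 2: 'e'
  Position 1: 'c'
  Position 0: 'k'
Reversed: nihcopeck

nihcopeck


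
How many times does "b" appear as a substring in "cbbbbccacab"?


Searching for "b" in "cbbbbccacab"
Scanning each position:
  Position 0: "c" => no
  Position 1: "b" => MATCH
  Position 2: "b" => MATCH
  Position 3: "b" => MATCH
  Position 4: "b" => MATCH
  Position 5: "c" => no
  Position 6: "c" => no
  Position 7: "a" => no
  Position 8: "c" => no
  Position 9: "a" => no
  Position 10: "b" => MATCH
Total occurrences: 5

5


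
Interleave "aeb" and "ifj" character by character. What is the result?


Interleaving "aeb" and "ifj":
  Position 0: 'a' from first, 'i' from second => "ai"
  Position 1: 'e' from first, 'f' from second => "ef"
  Position 2: 'b' from first, 'j' from second => "bj"
Result: aiefbj

aiefbj


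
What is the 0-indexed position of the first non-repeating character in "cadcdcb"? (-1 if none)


Input: cadcdcb
Character frequencies:
  'a': 1
  'b': 1
  'c': 3
  'd': 2
Scanning left to right for freq == 1:
  Position 0 ('c'): freq=3, skip
  Position 1 ('a'): unique! => answer = 1

1


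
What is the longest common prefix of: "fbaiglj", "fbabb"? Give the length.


Words: fbaiglj, fbabb
  Position 0: all 'f' => match
  Position 1: all 'b' => match
  Position 2: all 'a' => match
  Position 3: ('i', 'b') => mismatch, stop
LCP = "fba" (length 3)

3


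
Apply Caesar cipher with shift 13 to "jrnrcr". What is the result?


Caesar cipher: shift "jrnrcr" by 13
  'j' (pos 9) + 13 = pos 22 = 'w'
  'r' (pos 17) + 13 = pos 4 = 'e'
  'n' (pos 13) + 13 = pos 0 = 'a'
  'r' (pos 17) + 13 = pos 4 = 'e'
  'c' (pos 2) + 13 = pos 15 = 'p'
  'r' (pos 17) + 13 = pos 4 = 'e'
Result: weaepe

weaepe


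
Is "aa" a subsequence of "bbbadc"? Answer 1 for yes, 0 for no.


Check if "aa" is a subsequence of "bbbadc"
Greedy scan:
  Position 0 ('b'): no match needed
  Position 1 ('b'): no match needed
  Position 2 ('b'): no match needed
  Position 3 ('a'): matches sub[0] = 'a'
  Position 4 ('d'): no match needed
  Position 5 ('c'): no match needed
Only matched 1/2 characters => not a subsequence

0


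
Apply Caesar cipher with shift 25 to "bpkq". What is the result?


Caesar cipher: shift "bpkq" by 25
  'b' (pos 1) + 25 = pos 0 = 'a'
  'p' (pos 15) + 25 = pos 14 = 'o'
  'k' (pos 10) + 25 = pos 9 = 'j'
  'q' (pos 16) + 25 = pos 15 = 'p'
Result: aojp

aojp


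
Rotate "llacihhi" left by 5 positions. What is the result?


Input: "llacihhi", rotate left by 5
First 5 characters: "llaci"
Remaining characters: "hhi"
Concatenate remaining + first: "hhi" + "llaci" = "hhillaci"

hhillaci


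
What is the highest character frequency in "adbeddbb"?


Input: adbeddbb
Character counts:
  'a': 1
  'b': 3
  'd': 3
  'e': 1
Maximum frequency: 3

3


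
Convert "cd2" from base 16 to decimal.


Input: "cd2" in base 16
Positional expansion:
  Digit 'c' (value 12) x 16^2 = 3072
  Digit 'd' (value 13) x 16^1 = 208
  Digit '2' (value 2) x 16^0 = 2
Sum = 3282

3282


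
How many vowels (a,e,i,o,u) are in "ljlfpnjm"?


Input: ljlfpnjm
Checking each character:
  'l' at position 0: consonant
  'j' at position 1: consonant
  'l' at position 2: consonant
  'f' at position 3: consonant
  'p' at position 4: consonant
  'n' at position 5: consonant
  'j' at position 6: consonant
  'm' at position 7: consonant
Total vowels: 0

0


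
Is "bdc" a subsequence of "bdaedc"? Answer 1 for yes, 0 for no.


Check if "bdc" is a subsequence of "bdaedc"
Greedy scan:
  Position 0 ('b'): matches sub[0] = 'b'
  Position 1 ('d'): matches sub[1] = 'd'
  Position 2 ('a'): no match needed
  Position 3 ('e'): no match needed
  Position 4 ('d'): no match needed
  Position 5 ('c'): matches sub[2] = 'c'
All 3 characters matched => is a subsequence

1


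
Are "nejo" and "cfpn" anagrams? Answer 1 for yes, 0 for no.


Strings: "nejo", "cfpn"
Sorted first:  ejno
Sorted second: cfnp
Differ at position 0: 'e' vs 'c' => not anagrams

0


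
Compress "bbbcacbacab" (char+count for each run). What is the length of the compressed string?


Input: bbbcacbacab
Runs:
  'b' x 3 => "b3"
  'c' x 1 => "c1"
  'a' x 1 => "a1"
  'c' x 1 => "c1"
  'b' x 1 => "b1"
  'a' x 1 => "a1"
  'c' x 1 => "c1"
  'a' x 1 => "a1"
  'b' x 1 => "b1"
Compressed: "b3c1a1c1b1a1c1a1b1"
Compressed length: 18

18


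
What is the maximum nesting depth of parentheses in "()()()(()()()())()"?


Input: "()()()(()()()())()"
Tracking depth:
  Position 0 '(': depth becomes 1
  Position 1 ')': depth becomes 0
  Position 2 '(': depth becomes 1
  Position 3 ')': depth becomes 0
  Position 4 '(': depth becomes 1
  Position 5 ')': depth becomes 0
  Position 6 '(': depth becomes 1
  Position 7 '(': depth becomes 2
  Position 8 ')': depth becomes 1
  Position 9 '(': depth becomes 2
  Position 10 ')': depth becomes 1
  Position 11 '(': depth becomes 2
  Position 12 ')': depth becomes 1
  Position 13 '(': depth becomes 2
  Position 14 ')': depth becomes 1
  Position 15 ')': depth becomes 0
  Position 16 '(': depth becomes 1
  Position 17 ')': depth becomes 0
Maximum depth reached: 2

2


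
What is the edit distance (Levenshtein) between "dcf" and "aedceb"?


Computing edit distance: "dcf" -> "aedceb"
DP table:
           a    e    d    c    e    b
      0    1    2    3    4    5    6
  d   1    1    2    2    3    4    5
  c   2    2    2    3    2    3    4
  f   3    3    3    3    3    3    4
Edit distance = dp[3][6] = 4

4


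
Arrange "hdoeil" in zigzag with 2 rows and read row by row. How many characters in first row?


Zigzag "hdoeil" into 2 rows:
Placing characters:
  'h' => row 0
  'd' => row 1
  'o' => row 0
  'e' => row 1
  'i' => row 0
  'l' => row 1
Rows:
  Row 0: "hoi"
  Row 1: "del"
First row length: 3

3


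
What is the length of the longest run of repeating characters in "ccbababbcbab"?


Input: "ccbababbcbab"
Scanning for longest run:
  Position 1 ('c'): continues run of 'c', length=2
  Position 2 ('b'): new char, reset run to 1
  Position 3 ('a'): new char, reset run to 1
  Position 4 ('b'): new char, reset run to 1
  Position 5 ('a'): new char, reset run to 1
  Position 6 ('b'): new char, reset run to 1
  Position 7 ('b'): continues run of 'b', length=2
  Position 8 ('c'): new char, reset run to 1
  Position 9 ('b'): new char, reset run to 1
  Position 10 ('a'): new char, reset run to 1
  Position 11 ('b'): new char, reset run to 1
Longest run: 'c' with length 2

2


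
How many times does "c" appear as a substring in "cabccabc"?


Searching for "c" in "cabccabc"
Scanning each position:
  Position 0: "c" => MATCH
  Position 1: "a" => no
  Position 2: "b" => no
  Position 3: "c" => MATCH
  Position 4: "c" => MATCH
  Position 5: "a" => no
  Position 6: "b" => no
  Position 7: "c" => MATCH
Total occurrences: 4

4


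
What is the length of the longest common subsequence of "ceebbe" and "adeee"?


LCS of "ceebbe" and "adeee"
DP table:
           a    d    e    e    e
      0    0    0    0    0    0
  c   0    0    0    0    0    0
  e   0    0    0    1    1    1
  e   0    0    0    1    2    2
  b   0    0    0    1    2    2
  b   0    0    0    1    2    2
  e   0    0    0    1    2    3
LCS length = dp[6][5] = 3

3


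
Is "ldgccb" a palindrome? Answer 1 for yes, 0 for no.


Input: ldgccb
Reversed: bccgdl
  Compare pos 0 ('l') with pos 5 ('b'): MISMATCH
  Compare pos 1 ('d') with pos 4 ('c'): MISMATCH
  Compare pos 2 ('g') with pos 3 ('c'): MISMATCH
Result: not a palindrome

0


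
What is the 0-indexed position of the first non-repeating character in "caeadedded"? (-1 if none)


Input: caeadedded
Character frequencies:
  'a': 2
  'c': 1
  'd': 4
  'e': 3
Scanning left to right for freq == 1:
  Position 0 ('c'): unique! => answer = 0

0


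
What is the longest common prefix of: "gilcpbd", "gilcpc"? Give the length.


Words: gilcpbd, gilcpc
  Position 0: all 'g' => match
  Position 1: all 'i' => match
  Position 2: all 'l' => match
  Position 3: all 'c' => match
  Position 4: all 'p' => match
  Position 5: ('b', 'c') => mismatch, stop
LCP = "gilcp" (length 5)

5


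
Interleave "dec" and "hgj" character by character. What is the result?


Interleaving "dec" and "hgj":
  Position 0: 'd' from first, 'h' from second => "dh"
  Position 1: 'e' from first, 'g' from second => "eg"
  Position 2: 'c' from first, 'j' from second => "cj"
Result: dhegcj

dhegcj


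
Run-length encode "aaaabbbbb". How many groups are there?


Input: aaaabbbbb
Scanning for consecutive runs:
  Group 1: 'a' x 4 (positions 0-3)
  Group 2: 'b' x 5 (positions 4-8)
Total groups: 2

2


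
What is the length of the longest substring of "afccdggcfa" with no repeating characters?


Input: "afccdggcfa"
Sliding window (track last position of each char):
  Position 0 ('a'): window [0,0] length 1 -- new best
  Position 1 ('f'): window [0,1] length 2 -- new best
  Position 2 ('c'): window [0,2] length 3 -- new best
  Position 3 ('c'): repeat (last at 2), move window start to 3
  Position 3 ('c'): window [3,3] length 1
  Position 4 ('d'): window [3,4] length 2
  Position 5 ('g'): window [3,5] length 3
  Position 6 ('g'): repeat (last at 5), move window start to 6
  Position 6 ('g'): window [6,6] length 1
  Position 7 ('c'): window [6,7] length 2
  Position 8 ('f'): window [6,8] length 3
  Position 9 ('a'): window [6,9] length 4 -- new best
Longest substring with no repeats: "gcfa" with length 4

4


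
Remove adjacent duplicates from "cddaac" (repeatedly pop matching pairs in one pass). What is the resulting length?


Input: cddaac
Stack-based adjacent duplicate removal:
  Read 'c': push. Stack: c
  Read 'd': push. Stack: cd
  Read 'd': matches stack top 'd' => pop. Stack: c
  Read 'a': push. Stack: ca
  Read 'a': matches stack top 'a' => pop. Stack: c
  Read 'c': matches stack top 'c' => pop. Stack: (empty)
Final stack: "" (length 0)

0


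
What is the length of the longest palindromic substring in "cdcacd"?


Input: "cdcacd"
Checking substrings for palindromes:
  [1:6] "dcacd" (len 5) => palindrome
  [0:3] "cdc" (len 3) => palindrome
  [2:5] "cac" (len 3) => palindrome
Longest palindromic substring: "dcacd" with length 5

5


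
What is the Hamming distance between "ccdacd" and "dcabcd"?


Comparing "ccdacd" and "dcabcd" position by position:
  Position 0: 'c' vs 'd' => differ
  Position 1: 'c' vs 'c' => same
  Position 2: 'd' vs 'a' => differ
  Position 3: 'a' vs 'b' => differ
  Position 4: 'c' vs 'c' => same
  Position 5: 'd' vs 'd' => same
Total differences (Hamming distance): 3

3


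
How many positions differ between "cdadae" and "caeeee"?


Comparing "cdadae" and "caeeee" position by position:
  Position 0: 'c' vs 'c' => same
  Position 1: 'd' vs 'a' => DIFFER
  Position 2: 'a' vs 'e' => DIFFER
  Position 3: 'd' vs 'e' => DIFFER
  Position 4: 'a' vs 'e' => DIFFER
  Position 5: 'e' vs 'e' => same
Positions that differ: 4

4


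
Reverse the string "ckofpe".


Input: ckofpe
Reading characters right to left:
  Position 5: 'e'
  Position 4: 'p'
  Position 3: 'f'
  Position 2: 'o'
  Position 1: 'k'
  Position 0: 'c'
Reversed: epfokc

epfokc


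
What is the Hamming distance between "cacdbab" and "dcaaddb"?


Comparing "cacdbab" and "dcaaddb" position by position:
  Position 0: 'c' vs 'd' => differ
  Position 1: 'a' vs 'c' => differ
  Position 2: 'c' vs 'a' => differ
  Position 3: 'd' vs 'a' => differ
  Position 4: 'b' vs 'd' => differ
  Position 5: 'a' vs 'd' => differ
  Position 6: 'b' vs 'b' => same
Total differences (Hamming distance): 6

6
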